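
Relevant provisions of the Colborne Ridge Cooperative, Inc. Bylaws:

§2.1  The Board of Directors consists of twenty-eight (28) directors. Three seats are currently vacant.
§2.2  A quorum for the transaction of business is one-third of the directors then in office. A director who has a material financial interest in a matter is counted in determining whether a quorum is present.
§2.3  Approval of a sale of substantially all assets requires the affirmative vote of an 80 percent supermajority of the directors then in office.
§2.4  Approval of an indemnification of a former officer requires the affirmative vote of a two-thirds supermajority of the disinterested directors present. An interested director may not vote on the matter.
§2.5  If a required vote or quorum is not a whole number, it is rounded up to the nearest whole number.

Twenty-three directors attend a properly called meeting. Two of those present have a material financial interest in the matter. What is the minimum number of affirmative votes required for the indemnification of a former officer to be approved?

14

The indemnification of a former officer requires two-thirds of the disinterested directors present (23 − 2 = 21).
2/3 of 21 = 14.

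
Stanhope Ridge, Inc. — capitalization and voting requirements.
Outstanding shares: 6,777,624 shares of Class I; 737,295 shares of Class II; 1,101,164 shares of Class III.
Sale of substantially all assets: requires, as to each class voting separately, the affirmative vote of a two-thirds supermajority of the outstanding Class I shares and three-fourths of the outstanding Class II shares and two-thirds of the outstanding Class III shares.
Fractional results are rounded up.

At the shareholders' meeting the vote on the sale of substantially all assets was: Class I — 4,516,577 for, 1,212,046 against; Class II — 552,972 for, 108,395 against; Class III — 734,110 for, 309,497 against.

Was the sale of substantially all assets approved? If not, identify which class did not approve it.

Class I: 2/3 of 6777624 = 4518416; 4,518,416 required, 4,516,577 in favor — not approved.
Class II: 3/4 of 737295 = 552971.25, rounded up to 552972; 552,972 required, 552,972 in favor — approved.
Class III: 2/3 of 1101164 = 734109.33, rounded up to 734110; 734,110 required, 734,110 in favor — approved.

Not approved — the Class I shares did not give the required vote.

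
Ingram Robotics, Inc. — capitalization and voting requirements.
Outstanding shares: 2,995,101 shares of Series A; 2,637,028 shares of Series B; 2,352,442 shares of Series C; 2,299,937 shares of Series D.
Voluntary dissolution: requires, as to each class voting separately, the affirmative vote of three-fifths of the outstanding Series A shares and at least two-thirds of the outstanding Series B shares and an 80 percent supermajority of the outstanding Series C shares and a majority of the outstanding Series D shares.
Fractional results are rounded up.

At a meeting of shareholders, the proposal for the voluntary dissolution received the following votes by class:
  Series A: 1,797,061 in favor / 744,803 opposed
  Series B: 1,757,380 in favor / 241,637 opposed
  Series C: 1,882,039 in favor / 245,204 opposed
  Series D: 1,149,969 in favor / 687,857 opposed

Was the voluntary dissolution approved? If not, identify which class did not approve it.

Not approved — the Series B shares did not give the required vote.

Series A: 3/5 of 2995101 = 1797060.60, rounded up to 1797061; 1,797,061 required, 1,797,061 in favor — approved.
Series B: 2/3 of 2637028 = 1758018.67, rounded up to 1758019; 1,758,019 required, 1,757,380 in favor — not approved.
Series C: 4/5 of 2352442 = 1881953.60, rounded up to 1881954; 1,881,954 required, 1,882,039 in favor — approved.
Series D: a majority of 2299937 is 1149969; 1,149,969 required, 1,149,969 in favor — approved.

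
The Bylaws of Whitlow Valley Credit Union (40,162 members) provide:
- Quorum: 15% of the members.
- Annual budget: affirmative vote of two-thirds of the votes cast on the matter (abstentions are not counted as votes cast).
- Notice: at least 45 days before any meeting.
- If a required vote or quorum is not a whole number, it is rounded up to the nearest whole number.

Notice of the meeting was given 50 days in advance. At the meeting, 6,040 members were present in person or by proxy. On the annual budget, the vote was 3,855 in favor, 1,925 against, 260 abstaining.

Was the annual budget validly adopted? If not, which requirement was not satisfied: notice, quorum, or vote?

Notice: 50 days given; 45 required. Satisfied.
Quorum: 15% of 40,162 = 6,024.30, rounded up to 6,025; 6,040 present. Satisfied.
Vote: requires two-thirds of the votes cast (6,040 − 260 abstaining = 5,780); 2/3 of 5780 = 3853.33, rounded up to 3854, so 3,854 needed; 3,855 in favor. Satisfied.

Valid — all requirements satisfied.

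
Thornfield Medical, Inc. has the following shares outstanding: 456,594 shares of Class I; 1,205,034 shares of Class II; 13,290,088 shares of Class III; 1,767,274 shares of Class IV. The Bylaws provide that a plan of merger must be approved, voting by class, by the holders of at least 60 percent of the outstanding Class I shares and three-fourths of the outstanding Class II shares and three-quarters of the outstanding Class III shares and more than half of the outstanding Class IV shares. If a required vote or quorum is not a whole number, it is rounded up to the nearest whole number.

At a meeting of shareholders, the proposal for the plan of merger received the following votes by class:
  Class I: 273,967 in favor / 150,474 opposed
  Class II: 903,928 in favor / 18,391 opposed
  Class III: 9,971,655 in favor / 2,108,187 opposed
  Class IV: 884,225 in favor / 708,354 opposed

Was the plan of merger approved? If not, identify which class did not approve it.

Approved — every class gave the required vote.

Class I: 3/5 of 456594 = 273956.40, rounded up to 273957; 273,957 required, 273,967 in favor — approved.
Class II: 3/4 of 1205034 = 903775.50, rounded up to 903776; 903,776 required, 903,928 in favor — approved.
Class III: 3/4 of 13290088 = 9967566; 9,967,566 required, 9,971,655 in favor — approved.
Class IV: a majority of 1767274 is 883638; 883,638 required, 884,225 in favor — approved.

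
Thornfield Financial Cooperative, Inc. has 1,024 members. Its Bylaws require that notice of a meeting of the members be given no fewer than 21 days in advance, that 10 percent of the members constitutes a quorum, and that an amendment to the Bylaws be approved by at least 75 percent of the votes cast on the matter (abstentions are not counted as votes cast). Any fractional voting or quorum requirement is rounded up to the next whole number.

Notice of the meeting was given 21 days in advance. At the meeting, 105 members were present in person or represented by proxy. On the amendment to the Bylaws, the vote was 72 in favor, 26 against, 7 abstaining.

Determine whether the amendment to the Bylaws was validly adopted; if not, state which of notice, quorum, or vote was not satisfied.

Invalid — vote requirement not satisfied.

Notice: 21 days given; 21 required. Satisfied.
Quorum: 10% of 1,024 = 102.40, rounded up to 103; 105 present. Satisfied.
Vote: requires three-fourths of the votes cast (105 − 7 abstaining = 98); 3/4 of 98 = 73.50, rounded up to 74, so 74 needed; 72 in favor. Not satisfied.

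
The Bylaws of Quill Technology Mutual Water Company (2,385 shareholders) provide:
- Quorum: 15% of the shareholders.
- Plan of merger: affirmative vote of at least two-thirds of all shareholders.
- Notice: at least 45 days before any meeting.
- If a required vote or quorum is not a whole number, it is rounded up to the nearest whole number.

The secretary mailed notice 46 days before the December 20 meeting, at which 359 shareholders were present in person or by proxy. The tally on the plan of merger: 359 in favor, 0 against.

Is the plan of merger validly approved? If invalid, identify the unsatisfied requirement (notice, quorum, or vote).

Invalid — vote requirement not satisfied.

Notice: 46 days given; 45 required. Satisfied.
Quorum: 15% of 2,385 = 357.75, rounded up to 358; 359 present. Satisfied.
Vote: requires two-thirds of all shareholders (2,385); 2/3 of 2385 = 1590, so 1,590 needed; 359 in favor. Not satisfied.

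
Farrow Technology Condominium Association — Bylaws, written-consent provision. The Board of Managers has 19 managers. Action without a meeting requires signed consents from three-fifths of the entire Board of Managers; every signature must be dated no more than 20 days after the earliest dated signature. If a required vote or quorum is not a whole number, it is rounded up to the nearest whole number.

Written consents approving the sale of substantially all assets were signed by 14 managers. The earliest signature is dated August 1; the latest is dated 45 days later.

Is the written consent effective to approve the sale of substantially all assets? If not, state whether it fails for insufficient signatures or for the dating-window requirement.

Signatures required: three-fifths of 19 — 3/5 of 19 = 11.40, rounded up to 12, so 12 needed; 14 signed. Sufficient.
Dating window: the latest signature is 45 days after the earliest; the limit is 20 days. Outside the window.

Not effective — dating-window requirement not satisfied.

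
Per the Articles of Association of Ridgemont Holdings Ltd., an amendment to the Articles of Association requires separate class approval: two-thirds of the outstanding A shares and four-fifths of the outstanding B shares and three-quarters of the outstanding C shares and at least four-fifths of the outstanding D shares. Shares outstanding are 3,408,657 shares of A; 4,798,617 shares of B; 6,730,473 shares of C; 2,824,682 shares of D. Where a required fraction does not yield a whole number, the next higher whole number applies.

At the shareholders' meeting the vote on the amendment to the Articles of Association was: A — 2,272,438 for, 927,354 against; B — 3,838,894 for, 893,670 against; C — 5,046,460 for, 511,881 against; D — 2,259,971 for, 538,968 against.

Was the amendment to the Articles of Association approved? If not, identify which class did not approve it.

A: 2/3 of 3408657 = 2272438; 2,272,438 required, 2,272,438 in favor — approved.
B: 4/5 of 4798617 = 3838893.60, rounded up to 3838894; 3,838,894 required, 3,838,894 in favor — approved.
C: 3/4 of 6730473 = 5047854.75, rounded up to 5047855; 5,047,855 required, 5,046,460 in favor — not approved.
D: 4/5 of 2824682 = 2259745.60, rounded up to 2259746; 2,259,746 required, 2,259,971 in favor — approved.

Not approved — the C shares did not give the required vote.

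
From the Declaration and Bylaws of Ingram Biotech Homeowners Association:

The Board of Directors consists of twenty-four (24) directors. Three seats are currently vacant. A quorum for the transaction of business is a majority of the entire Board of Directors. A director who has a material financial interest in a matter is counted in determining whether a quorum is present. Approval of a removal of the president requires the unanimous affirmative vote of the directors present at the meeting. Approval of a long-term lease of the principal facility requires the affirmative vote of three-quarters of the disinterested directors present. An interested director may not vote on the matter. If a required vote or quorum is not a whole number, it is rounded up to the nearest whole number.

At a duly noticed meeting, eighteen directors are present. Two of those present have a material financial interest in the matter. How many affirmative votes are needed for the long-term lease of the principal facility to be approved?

The long-term lease of the principal facility requires three-fourths of the disinterested directors present (18 − 2 = 16).
3/4 of 16 = 12.

12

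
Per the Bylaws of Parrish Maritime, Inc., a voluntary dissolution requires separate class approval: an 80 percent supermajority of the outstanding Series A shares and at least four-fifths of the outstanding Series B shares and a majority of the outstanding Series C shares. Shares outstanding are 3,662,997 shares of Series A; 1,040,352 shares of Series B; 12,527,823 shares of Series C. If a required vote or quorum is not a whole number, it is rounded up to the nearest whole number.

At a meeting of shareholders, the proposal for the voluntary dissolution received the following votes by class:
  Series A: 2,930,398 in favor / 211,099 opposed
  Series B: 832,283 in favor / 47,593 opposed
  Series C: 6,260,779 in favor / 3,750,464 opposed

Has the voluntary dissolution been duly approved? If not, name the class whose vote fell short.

Not approved — the Series C shares did not give the required vote.

Series A: 4/5 of 3662997 = 2930397.60, rounded up to 2930398; 2,930,398 required, 2,930,398 in favor — approved.
Series B: 4/5 of 1040352 = 832281.60, rounded up to 832282; 832,282 required, 832,283 in favor — approved.
Series C: a majority of 12527823 is 6263912; 6,263,912 required, 6,260,779 in favor — not approved.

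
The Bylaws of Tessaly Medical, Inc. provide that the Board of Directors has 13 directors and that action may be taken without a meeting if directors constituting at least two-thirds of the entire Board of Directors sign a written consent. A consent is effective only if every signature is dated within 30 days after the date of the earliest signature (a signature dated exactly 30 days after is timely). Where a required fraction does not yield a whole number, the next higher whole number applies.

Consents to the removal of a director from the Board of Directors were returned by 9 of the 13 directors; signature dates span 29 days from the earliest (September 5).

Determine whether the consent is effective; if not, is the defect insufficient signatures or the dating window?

Effective — both the signature and dating-window requirements are satisfied.

Signatures required: at least two-thirds of 13 — 2/3 of 13 = 8.67, rounded up to 9, so 9 needed; 9 signed. Sufficient.
Dating window: the latest signature is 29 days after the earliest; the limit is 30 days. Within the window.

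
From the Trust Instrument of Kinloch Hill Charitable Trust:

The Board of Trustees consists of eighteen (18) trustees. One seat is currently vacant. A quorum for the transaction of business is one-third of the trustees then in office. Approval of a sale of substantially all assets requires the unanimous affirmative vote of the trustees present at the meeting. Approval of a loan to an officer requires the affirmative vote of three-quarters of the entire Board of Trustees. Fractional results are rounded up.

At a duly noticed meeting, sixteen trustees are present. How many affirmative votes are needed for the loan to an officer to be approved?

The loan to an officer requires three-fourths of the entire Board of Trustees (18).
3/4 of 18 = 13.50, rounded up to 14.

14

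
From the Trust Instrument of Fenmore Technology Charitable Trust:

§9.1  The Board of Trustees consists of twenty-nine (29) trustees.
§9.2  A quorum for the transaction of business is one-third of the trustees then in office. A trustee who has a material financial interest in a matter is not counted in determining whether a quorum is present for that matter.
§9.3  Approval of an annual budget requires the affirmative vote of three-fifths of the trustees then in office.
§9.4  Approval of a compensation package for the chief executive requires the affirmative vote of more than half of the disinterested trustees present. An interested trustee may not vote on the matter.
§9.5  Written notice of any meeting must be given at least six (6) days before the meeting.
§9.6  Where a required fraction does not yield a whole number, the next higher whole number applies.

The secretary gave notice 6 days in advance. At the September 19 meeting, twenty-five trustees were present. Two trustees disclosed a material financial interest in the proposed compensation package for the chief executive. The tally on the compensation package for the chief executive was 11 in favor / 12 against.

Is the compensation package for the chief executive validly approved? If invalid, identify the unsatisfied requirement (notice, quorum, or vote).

Notice: 6 days given; 6 required (6 ≥ 6). Satisfied.
Quorum: 25 present, but the 2 interested trustees do not count, leaving 23. Quorum is 10. Satisfied.
Vote: the compensation package for the chief executive requires a majority of the disinterested trustees present (25 − 2 = 23). A majority of 23 is 12, so 12 affirmative votes are needed; 11 voted in favor. Not satisfied.

Invalid — vote requirement not satisfied.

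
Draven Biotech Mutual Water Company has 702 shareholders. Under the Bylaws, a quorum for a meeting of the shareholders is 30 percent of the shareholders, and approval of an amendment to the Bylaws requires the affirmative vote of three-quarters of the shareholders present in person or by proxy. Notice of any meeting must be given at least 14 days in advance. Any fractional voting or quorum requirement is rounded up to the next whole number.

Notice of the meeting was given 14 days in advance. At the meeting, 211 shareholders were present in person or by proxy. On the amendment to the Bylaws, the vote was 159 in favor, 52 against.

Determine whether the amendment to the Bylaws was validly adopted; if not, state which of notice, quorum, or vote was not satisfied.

Notice: 14 days given; 14 required. Satisfied.
Quorum: 30% of 702 = 210.60, rounded up to 211; 211 present. Satisfied.
Vote: requires three-fourths of those present (211); 3/4 of 211 = 158.25, rounded up to 159, so 159 needed; 159 in favor. Satisfied.

Valid — all requirements satisfied.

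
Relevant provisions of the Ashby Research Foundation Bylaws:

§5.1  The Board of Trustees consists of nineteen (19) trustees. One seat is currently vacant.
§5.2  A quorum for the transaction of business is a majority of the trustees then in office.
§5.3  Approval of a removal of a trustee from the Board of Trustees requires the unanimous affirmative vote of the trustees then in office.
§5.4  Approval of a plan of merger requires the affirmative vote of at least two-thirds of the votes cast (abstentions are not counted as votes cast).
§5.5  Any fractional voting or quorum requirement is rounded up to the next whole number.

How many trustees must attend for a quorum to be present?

A majority of 18 is 10.

10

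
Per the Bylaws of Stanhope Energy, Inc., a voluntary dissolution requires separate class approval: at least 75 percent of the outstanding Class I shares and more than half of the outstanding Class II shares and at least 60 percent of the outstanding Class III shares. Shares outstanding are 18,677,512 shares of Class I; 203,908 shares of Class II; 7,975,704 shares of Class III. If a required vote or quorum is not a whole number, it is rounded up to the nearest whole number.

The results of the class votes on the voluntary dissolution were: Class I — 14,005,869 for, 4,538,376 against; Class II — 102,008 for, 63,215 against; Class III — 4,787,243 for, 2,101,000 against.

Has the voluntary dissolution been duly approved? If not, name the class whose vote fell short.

Not approved — the Class I shares did not give the required vote.

Class I: 3/4 of 18677512 = 14008134; 14,008,134 required, 14,005,869 in favor — not approved.
Class II: a majority of 203908 is 101955; 101,955 required, 102,008 in favor — approved.
Class III: 3/5 of 7975704 = 4785422.40, rounded up to 4785423; 4,785,423 required, 4,787,243 in favor — approved.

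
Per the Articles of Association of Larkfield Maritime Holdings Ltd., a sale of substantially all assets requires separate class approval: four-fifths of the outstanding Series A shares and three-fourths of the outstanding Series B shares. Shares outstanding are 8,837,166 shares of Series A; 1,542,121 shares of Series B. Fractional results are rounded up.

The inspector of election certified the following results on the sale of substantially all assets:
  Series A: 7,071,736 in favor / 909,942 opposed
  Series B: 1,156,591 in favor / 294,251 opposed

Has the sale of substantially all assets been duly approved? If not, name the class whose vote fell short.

Series A: 4/5 of 8837166 = 7069732.80, rounded up to 7069733; 7,069,733 required, 7,071,736 in favor — approved.
Series B: 3/4 of 1542121 = 1156590.75, rounded up to 1156591; 1,156,591 required, 1,156,591 in favor — approved.

Approved — every class gave the required vote.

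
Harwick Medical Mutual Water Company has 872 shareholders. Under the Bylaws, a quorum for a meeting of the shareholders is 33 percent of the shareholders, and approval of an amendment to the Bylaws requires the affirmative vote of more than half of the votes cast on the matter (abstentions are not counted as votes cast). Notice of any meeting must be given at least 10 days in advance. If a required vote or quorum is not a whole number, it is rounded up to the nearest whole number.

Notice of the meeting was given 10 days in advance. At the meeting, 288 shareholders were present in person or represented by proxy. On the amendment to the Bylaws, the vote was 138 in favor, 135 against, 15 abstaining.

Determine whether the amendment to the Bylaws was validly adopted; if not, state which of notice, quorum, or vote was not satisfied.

Valid — all requirements satisfied.

Notice: 10 days given; 10 required. Satisfied.
Quorum: 33% of 872 = 287.76, rounded up to 288; 288 present. Satisfied.
Vote: requires a majority of the votes cast (288 − 15 abstaining = 273); a majority of 273 is 137, so 137 needed; 138 in favor. Satisfied.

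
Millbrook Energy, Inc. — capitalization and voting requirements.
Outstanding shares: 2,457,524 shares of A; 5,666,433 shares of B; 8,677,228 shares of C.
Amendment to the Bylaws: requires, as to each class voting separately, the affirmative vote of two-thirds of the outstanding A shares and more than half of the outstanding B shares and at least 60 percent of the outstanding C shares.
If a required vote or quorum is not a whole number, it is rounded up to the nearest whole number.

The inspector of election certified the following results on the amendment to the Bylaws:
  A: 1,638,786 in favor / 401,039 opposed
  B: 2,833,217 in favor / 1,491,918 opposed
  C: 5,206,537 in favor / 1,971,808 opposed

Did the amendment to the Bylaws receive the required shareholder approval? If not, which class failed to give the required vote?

Approved — every class gave the required vote.

A: 2/3 of 2457524 = 1638349.33, rounded up to 1638350; 1,638,350 required, 1,638,786 in favor — approved.
B: a majority of 5666433 is 2833217; 2,833,217 required, 2,833,217 in favor — approved.
C: 3/5 of 8677228 = 5206336.80, rounded up to 5206337; 5,206,337 required, 5,206,537 in favor — approved.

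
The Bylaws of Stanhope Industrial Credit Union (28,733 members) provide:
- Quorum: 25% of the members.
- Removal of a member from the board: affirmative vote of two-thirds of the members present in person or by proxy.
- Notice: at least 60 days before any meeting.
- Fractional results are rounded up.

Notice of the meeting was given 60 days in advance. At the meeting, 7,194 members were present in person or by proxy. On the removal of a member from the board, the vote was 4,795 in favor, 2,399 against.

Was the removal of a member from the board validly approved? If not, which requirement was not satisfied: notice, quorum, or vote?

Invalid — vote requirement not satisfied.

Notice: 60 days given; 60 required. Satisfied.
Quorum: 25% of 28,733 = 7,183.25, rounded up to 7,184; 7,194 present. Satisfied.
Vote: requires two-thirds of those present (7,194); 2/3 of 7194 = 4796, so 4,796 needed; 4,795 in favor. Not satisfied.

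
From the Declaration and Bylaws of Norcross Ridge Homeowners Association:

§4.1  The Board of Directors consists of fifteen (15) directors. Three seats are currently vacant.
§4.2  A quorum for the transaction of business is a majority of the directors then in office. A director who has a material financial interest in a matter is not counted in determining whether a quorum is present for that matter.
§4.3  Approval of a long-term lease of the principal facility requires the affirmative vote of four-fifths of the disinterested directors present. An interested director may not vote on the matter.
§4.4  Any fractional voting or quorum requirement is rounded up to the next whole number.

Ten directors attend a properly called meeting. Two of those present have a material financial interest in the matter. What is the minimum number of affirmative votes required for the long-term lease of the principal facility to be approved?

The long-term lease of the principal facility requires four-fifths of the disinterested directors present (10 − 2 = 8).
4/5 of 8 = 6.40, rounded up to 7.

7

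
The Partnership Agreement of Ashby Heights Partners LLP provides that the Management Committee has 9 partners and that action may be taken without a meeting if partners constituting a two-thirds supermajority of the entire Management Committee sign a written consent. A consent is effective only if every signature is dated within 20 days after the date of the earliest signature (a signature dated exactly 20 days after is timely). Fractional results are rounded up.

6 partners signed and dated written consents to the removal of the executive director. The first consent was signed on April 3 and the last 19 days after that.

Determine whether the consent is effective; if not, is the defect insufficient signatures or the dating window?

Signatures required: a two-thirds supermajority of 9 — 2/3 of 9 = 6, so 6 needed; 6 signed. Sufficient.
Dating window: the latest signature is 19 days after the earliest; the limit is 20 days. Within the window.

Effective — both the signature and dating-window requirements are satisfied.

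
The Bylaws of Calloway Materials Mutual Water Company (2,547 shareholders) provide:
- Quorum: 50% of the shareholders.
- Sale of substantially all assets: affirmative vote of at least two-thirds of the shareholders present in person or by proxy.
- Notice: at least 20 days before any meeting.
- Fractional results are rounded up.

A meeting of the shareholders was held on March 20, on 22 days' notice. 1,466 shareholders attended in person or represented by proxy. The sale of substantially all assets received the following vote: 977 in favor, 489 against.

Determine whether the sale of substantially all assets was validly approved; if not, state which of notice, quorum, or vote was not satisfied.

Notice: 22 days given; 20 required. Satisfied.
Quorum: 50% of 2,547 = 1,273.50, rounded up to 1,274; 1,466 present. Satisfied.
Vote: requires two-thirds of those present (1,466); 2/3 of 1466 = 977.33, rounded up to 978, so 978 needed; 977 in favor. Not satisfied.

Invalid — vote requirement not satisfied.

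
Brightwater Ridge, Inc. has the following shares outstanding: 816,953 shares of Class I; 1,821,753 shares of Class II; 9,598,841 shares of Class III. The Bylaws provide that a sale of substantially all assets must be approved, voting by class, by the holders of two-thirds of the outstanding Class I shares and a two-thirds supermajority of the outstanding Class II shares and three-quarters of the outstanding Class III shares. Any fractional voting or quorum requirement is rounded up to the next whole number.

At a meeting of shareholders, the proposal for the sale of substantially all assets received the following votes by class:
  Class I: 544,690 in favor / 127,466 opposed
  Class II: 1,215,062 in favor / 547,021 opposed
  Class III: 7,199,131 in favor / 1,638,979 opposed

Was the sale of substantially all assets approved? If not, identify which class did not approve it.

Class I: 2/3 of 816953 = 544635.33, rounded up to 544636; 544,636 required, 544,690 in favor — approved.
Class II: 2/3 of 1821753 = 1214502; 1,214,502 required, 1,215,062 in favor — approved.
Class III: 3/4 of 9598841 = 7199130.75, rounded up to 7199131; 7,199,131 required, 7,199,131 in favor — approved.

Approved — every class gave the required vote.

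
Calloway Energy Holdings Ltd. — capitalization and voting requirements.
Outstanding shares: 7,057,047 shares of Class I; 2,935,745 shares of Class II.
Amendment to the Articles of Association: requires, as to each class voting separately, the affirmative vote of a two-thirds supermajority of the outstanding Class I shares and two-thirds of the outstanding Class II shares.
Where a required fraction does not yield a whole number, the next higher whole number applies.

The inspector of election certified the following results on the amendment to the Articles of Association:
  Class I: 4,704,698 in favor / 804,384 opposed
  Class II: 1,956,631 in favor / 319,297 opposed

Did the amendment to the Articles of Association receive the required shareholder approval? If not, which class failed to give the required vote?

Class I: 2/3 of 7057047 = 4704698; 4,704,698 required, 4,704,698 in favor — approved.
Class II: 2/3 of 2935745 = 1957163.33, rounded up to 1957164; 1,957,164 required, 1,956,631 in favor — not approved.

Not approved — the Class II shares did not give the required vote.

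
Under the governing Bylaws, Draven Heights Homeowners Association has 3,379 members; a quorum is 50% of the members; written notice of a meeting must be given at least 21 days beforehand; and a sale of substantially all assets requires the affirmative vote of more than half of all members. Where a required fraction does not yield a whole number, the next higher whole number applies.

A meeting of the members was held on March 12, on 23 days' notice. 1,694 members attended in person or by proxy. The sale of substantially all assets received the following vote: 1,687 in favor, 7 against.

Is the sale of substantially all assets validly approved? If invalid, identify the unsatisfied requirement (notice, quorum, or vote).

Invalid — vote requirement not satisfied.

Notice: 23 days given; 21 required. Satisfied.
Quorum: 50% of 3,379 = 1,689.50, rounded up to 1,690; 1,694 present. Satisfied.
Vote: requires a majority of all members (3,379); a majority of 3379 is 1690, so 1,690 needed; 1,687 in favor. Not satisfied.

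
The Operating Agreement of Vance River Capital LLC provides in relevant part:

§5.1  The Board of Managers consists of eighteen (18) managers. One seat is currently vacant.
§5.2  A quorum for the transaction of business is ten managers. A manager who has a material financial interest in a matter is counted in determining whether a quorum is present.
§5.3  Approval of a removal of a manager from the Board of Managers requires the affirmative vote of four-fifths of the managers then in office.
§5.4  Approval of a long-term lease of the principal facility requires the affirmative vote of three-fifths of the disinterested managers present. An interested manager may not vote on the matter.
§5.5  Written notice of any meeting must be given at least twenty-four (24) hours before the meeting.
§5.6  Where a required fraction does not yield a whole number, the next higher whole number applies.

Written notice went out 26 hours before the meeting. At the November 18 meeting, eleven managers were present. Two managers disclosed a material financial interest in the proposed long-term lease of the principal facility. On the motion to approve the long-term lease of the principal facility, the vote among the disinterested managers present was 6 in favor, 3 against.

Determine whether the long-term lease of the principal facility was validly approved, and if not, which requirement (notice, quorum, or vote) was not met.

Valid — all requirements satisfied.

Notice: 26 hours given; 24 required (26 ≥ 24). Satisfied.
Quorum: 11 present (interested managers count toward quorum); quorum is 10. Satisfied.
Vote: the long-term lease of the principal facility requires three-fifths of the disinterested managers present (11 − 2 = 9). 3/5 of 9 = 5.40, rounded up to 6, so 6 affirmative votes are needed; 6 voted in favor. Satisfied.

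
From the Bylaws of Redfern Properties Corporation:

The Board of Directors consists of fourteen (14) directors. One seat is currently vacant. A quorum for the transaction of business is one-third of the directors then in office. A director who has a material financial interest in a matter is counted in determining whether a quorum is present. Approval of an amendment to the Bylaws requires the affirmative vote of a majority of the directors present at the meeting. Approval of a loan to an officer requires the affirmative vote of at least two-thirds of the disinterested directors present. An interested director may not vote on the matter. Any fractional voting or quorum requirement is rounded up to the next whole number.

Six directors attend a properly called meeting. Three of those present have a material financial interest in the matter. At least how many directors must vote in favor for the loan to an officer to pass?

2

The loan to an officer requires two-thirds of the disinterested directors present (6 − 3 = 3).
2/3 of 3 = 2.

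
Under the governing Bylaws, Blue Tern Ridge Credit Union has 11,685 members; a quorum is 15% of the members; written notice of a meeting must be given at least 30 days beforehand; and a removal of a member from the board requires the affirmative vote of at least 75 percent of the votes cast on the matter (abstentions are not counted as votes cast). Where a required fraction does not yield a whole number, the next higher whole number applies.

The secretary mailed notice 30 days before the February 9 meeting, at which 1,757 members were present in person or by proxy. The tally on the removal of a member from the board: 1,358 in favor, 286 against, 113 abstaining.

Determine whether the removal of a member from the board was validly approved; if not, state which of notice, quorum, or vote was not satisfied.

Valid — all requirements satisfied.

Notice: 30 days given; 30 required. Satisfied.
Quorum: 15% of 11,685 = 1,752.75, rounded up to 1,753; 1,757 present. Satisfied.
Vote: requires three-fourths of the votes cast (1,757 − 113 abstaining = 1,644); 3/4 of 1644 = 1233, so 1,233 needed; 1,358 in favor. Satisfied.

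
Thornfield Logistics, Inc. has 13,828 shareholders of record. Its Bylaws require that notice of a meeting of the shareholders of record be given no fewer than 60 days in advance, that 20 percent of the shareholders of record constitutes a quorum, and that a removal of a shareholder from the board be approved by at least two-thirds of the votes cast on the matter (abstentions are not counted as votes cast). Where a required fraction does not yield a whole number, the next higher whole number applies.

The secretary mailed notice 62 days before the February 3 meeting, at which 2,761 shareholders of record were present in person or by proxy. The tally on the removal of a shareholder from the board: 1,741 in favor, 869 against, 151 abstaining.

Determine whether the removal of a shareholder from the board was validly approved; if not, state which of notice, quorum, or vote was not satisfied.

Notice: 62 days given; 60 required. Satisfied.
Quorum: 20% of 13,828 = 2,765.60, rounded up to 2,766; 2,761 present. Not satisfied.
Vote: requires two-thirds of the votes cast (2,761 − 151 abstaining = 2,610); 2/3 of 2610 = 1740, so 1,740 needed; 1,741 in favor. Satisfied.

Invalid — quorum requirement not satisfied.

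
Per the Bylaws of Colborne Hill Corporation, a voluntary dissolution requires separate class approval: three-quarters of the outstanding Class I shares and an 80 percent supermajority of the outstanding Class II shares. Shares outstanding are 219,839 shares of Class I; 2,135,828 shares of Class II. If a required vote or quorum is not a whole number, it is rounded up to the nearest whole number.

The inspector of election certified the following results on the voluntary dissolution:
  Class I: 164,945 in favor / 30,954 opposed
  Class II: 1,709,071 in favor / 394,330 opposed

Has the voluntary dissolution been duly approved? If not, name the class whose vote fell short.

Approved — every class gave the required vote.

Class I: 3/4 of 219839 = 164879.25, rounded up to 164880; 164,880 required, 164,945 in favor — approved.
Class II: 4/5 of 2135828 = 1708662.40, rounded up to 1708663; 1,708,663 required, 1,709,071 in favor — approved.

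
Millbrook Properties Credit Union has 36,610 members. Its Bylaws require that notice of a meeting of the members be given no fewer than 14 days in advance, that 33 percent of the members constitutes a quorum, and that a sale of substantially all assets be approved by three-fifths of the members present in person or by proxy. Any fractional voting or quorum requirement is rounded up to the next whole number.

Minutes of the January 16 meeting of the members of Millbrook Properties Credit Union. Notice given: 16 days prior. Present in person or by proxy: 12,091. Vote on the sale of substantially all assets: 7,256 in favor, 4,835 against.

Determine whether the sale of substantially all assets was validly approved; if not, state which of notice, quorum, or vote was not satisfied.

Notice: 16 days given; 14 required. Satisfied.
Quorum: 33% of 36,610 = 12,081.30, rounded up to 12,082; 12,091 present. Satisfied.
Vote: requires three-fifths of those present (12,091); 3/5 of 12091 = 7254.60, rounded up to 7255, so 7,255 needed; 7,256 in favor. Satisfied.

Valid — all requirements satisfied.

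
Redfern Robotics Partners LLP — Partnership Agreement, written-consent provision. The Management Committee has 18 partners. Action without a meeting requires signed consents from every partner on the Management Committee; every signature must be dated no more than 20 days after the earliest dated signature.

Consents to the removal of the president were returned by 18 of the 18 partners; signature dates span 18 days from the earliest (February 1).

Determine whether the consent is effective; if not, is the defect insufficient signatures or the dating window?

Signatures required: all of 18 — unanimous means all 18, so 18 needed; 18 signed. Sufficient.
Dating window: the latest signature is 18 days after the earliest; the limit is 20 days. Within the window.

Effective — both the signature and dating-window requirements are satisfied.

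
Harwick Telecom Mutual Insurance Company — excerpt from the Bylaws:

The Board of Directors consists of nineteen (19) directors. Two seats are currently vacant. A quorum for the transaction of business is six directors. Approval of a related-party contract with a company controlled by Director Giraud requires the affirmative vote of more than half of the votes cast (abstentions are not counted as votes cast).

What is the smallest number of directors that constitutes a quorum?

6

The quorum is fixed at 6.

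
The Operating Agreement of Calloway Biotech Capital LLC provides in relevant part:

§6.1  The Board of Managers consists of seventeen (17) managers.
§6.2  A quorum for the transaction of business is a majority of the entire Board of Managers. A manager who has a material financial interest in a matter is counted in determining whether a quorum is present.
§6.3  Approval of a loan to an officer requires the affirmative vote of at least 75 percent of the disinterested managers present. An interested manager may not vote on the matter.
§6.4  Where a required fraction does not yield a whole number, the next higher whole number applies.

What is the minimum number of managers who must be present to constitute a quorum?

A majority of 17 is 9.

9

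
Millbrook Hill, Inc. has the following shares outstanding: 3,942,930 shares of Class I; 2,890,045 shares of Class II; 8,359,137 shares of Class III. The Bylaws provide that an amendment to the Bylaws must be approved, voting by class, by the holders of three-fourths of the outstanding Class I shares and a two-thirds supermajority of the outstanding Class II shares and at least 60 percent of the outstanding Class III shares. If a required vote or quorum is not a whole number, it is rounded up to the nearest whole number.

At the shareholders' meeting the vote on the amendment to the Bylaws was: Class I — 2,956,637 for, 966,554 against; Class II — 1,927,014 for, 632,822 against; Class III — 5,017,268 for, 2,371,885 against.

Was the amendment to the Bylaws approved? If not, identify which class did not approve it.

Class I: 3/4 of 3942930 = 2957197.50, rounded up to 2957198; 2,957,198 required, 2,956,637 in favor — not approved.
Class II: 2/3 of 2890045 = 1926696.67, rounded up to 1926697; 1,926,697 required, 1,927,014 in favor — approved.
Class III: 3/5 of 8359137 = 5015482.20, rounded up to 5015483; 5,015,483 required, 5,017,268 in favor — approved.

Not approved — the Class I shares did not give the required vote.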